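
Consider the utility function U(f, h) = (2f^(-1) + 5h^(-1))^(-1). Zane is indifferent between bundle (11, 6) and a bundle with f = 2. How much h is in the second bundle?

h = 330

U depends on (f, h) only through S = 2f^(-1) + 5h^(-1), so equal utility means equal S. At (11, 6): S = 67/66.
With f = 2: 2·2^(-1) = 1, so 5h^(-1) = 67/66 − 1 = 1/66, i.e. h^(-1) = 1/330.
Hence h = 1/(1/330) = 330.
Check: U(2, 330) = 0.9851.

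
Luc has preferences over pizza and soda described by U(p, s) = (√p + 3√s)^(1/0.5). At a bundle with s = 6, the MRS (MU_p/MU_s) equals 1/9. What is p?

p = 54

For CES with ρ = 0.5, MRS = (1/3)·√(s/p).
Setting (1/3)·√(6/p) = 1/9 gives √(6/p) = 1/3, so 6/p = 1/9 and p = 54.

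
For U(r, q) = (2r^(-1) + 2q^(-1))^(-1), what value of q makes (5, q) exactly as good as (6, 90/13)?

q = 9

U depends on (r, q) only through S = 2r^(-1) + 2q^(-1), so equal utility means equal S. At (6, 90/13): S = 28/45.
With r = 5: 2·5^(-1) = 0.4, so 2q^(-1) = 28/45 − 0.4 = 2/9, i.e. q^(-1) = 1/9.
Hence q = 1/(1/9) = 9.
Check: U(5, 9) = 1.6071.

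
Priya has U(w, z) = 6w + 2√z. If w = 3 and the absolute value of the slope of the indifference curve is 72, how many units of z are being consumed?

MU_w = 6, MU_z = 2/(2√z).
MRS = 6 ÷ (2/(2√z)).
MRS depends only on z: 6·√z = 72 ⇒ √z = 72/6 = 12 ⇒ z = 144.

z = 144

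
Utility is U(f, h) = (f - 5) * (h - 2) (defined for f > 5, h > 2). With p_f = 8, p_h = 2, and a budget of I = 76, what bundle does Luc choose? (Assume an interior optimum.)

f* = 7, h* = 10

MU_f = (h−2), MU_h = (f−5).
MRS = (h−2)/(f−5).
Tangency: set MRS = p_f/p_h = 8/2 = 4.
So (h − 2)/(f − 5) = 4, i.e. (h − 2) = 4·(f − 5).
Rewrite the budget in excess-of-subsistence terms: 8·(f − 5) + 2·(h − 2) = 76 − 8·5 − 2·2 = 32.
Substituting, 16·(f − 5) = 32, so f − 5 = 2 and f* = 7.
Then h − 2 = 4·2 = 8, so h* = 10.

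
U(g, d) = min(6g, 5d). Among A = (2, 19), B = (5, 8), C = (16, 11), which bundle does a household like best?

Bundle C

Evaluate utility at each bundle:
U(A) = 12.
U(B) = 30.
U(C) = 55.
Highest utility is C, so C ≻ B ≻ A.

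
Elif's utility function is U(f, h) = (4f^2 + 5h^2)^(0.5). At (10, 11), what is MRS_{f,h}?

For CES with ρ = 2, MRS = (4/5)·(h/f)^(-1).
At (10, 11): MRS = 8/11.
The indifference curve has slope −8/11 at this bundle.

MRS = 8/11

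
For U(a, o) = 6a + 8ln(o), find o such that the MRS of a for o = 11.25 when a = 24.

MU_a = 6, MU_o = 8/o.
MRS = 6 ÷ (8/o).
MRS depends only on o: 0.75·o = 11.25 ⇒ o = 11.25/0.75 = 15.

o = 15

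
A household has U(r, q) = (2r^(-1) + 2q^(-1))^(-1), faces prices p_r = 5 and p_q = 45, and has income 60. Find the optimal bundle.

r* = 3, q* = 1

For CES with ρ = -1, MRS = (q/r)^2.
Tangency: set MRS = p_r/p_q = 5/45 = 1/9.
So (q/r)^2 = 1/9; taking the square root, q/r = 1/3, i.e. q = (1/3)·r.
Substitute into the budget 5·r + 45·q = 60: 20·r = 60, so r* = 3 and q* = (1/3)·3 = 1.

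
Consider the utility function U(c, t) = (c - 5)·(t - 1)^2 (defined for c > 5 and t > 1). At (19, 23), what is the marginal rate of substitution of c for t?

MU_c = (t−1)^2, MU_t = 2·(c−5)·(t−1).
MRS = (1/2)·(t−1)/(c−5).
At (19, 23): MRS = 11/14.
So at (19, 23) the consumer would give up 11/14 units of t for one more unit of c.

MRS = 11/14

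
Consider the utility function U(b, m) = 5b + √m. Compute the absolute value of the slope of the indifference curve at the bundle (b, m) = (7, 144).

MU_b = 5, MU_m = 1/(2√m).
MRS = 5 ÷ (1/(2√m)).
At (7, 144): MRS = 120.
So at (7, 144) the consumer would give up 120 units of m for one more unit of b.

MRS = 120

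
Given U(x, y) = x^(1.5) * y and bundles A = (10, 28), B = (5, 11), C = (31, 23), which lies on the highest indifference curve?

Evaluate utility at each bundle:
U(A) = 885.438.
U(B) = 122.984.
U(C) = 3969.816.
Highest utility is C, so C ≻ A ≻ B.

Bundle C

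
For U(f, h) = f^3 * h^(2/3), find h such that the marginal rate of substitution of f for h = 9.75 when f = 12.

MU_f = 3·f^2·h^(2/3) and MU_h = 2/3·f^3·h^(-1/3).
MRS = MU_f/MU_h = (4.5)·h/f.
Substitute f = 12: MRS = h/(8/3). Setting h/(8/3) = 9.75 gives h = 9.75·(8/3) = 26.

h = 26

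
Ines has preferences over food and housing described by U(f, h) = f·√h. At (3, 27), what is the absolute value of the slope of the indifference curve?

MRS = 18

MU_f = √h and MU_h = 0.5·f·h^(-0.5).
MRS = MU_f/MU_h = (2)·h/f.
At (3, 27): MRS = 18.
The indifference curve has slope −18 at this bundle.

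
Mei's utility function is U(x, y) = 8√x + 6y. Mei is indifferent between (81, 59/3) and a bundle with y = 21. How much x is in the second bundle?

U(81, 59/3) = 190.
Set U(x, 21) = 190 and solve.
With y = 21: 8√x = 190 − 6·21 = 64, so √x = 8 and x = 64.
Check: U(64, 21) = 190.

x = 64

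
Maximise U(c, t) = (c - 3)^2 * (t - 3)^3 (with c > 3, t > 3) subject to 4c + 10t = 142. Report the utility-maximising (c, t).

c* = 13, t* = 9

MU_c = 2·(c−3)·(t−3)^3, MU_t = 3·(c−3)^2·(t−3)^2.
MRS = (2/3)·(t−3)/(c−3).
Tangency: set MRS = p_c/p_t = 4/10 = 0.4.
So (2/3)·(t − 3)/(c − 3) = 0.4, i.e. (t − 3) = 0.6·(c − 3).
Rewrite the budget in excess-of-subsistence terms: 4·(c − 3) + 10·(t − 3) = 142 − 4·3 − 10·3 = 100.
Substituting, 10·(c − 3) = 100, so c − 3 = 10 and c* = 13.
Then t − 3 = 0.6·10 = 6, so t* = 9.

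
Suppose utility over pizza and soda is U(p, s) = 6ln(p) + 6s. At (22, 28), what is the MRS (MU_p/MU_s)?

MRS = 1/22

MU_p = 6/p, MU_s = 6.
MRS = 6/p ÷ 6.
At (22, 28): MRS = 1/22.
The indifference curve has slope −1/22 at this bundle.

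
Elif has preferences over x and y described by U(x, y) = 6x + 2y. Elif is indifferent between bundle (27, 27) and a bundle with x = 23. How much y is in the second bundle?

U(27, 27) = 216.
Set U(23, y) = 216 and solve.
6·23 + 2y = 216 ⇒ 2y = 78 ⇒ y = 39.
Check: U(23, 39) = 216.

y = 39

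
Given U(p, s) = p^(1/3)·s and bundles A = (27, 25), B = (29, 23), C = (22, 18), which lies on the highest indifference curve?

Evaluate utility at each bundle:
U(A) = 75.000.
U(B) = 70.663.
U(C) = 50.437.
Highest utility is A, so A ≻ B ≻ C.

Bundle A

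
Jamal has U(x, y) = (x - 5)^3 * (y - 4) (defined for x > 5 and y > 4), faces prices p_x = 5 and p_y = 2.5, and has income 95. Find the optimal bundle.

MU_x = 3·(x−5)^2·(y−4), MU_y = (x−5)^3.
MRS = (3/1)·(y−4)/(x−5).
Tangency: set MRS = p_x/p_y = 5/2.5 = 2.
So (3/1)·(y − 4)/(x − 5) = 2, i.e. (y − 4) = (2/3)·(x − 5).
Rewrite the budget in excess-of-subsistence terms: 5·(x − 5) + 2.5·(y − 4) = 95 − 5·5 − 2.5·4 = 60.
Substituting, (20/3)·(x − 5) = 60, so x − 5 = 9 and x* = 14.
Then y − 4 = (2/3)·9 = 6, so y* = 10.

x* = 14, y* = 10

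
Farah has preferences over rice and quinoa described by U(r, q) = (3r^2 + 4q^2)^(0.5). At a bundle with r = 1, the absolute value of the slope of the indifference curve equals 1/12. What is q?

q = 9

For CES with ρ = 2, MRS = (3/4)·(q/r)^(-1).
Setting (3/4)·(q/1)^(-1) = 1/12 gives (q/1)^(-1) = 1/9, so q/1 = 9 and q = 9.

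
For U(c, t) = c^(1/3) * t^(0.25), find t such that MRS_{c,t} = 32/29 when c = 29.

t = 24

MU_c = 1/3·c^(-2/3)·t^(0.25) and MU_t = 0.25·c^(1/3)·t^(-0.75).
MRS = MU_c/MU_t = (4/3)·t/c.
Substitute c = 29: MRS = t/21.75. Setting t/21.75 = 32/29 gives t = (32/29)·21.75 = 24.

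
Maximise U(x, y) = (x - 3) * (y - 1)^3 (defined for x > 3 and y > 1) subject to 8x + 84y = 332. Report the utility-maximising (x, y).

MU_x = (y−1)^3, MU_y = 3·(x−3)·(y−1)^2.
MRS = (1/3)·(y−1)/(x−3).
Tangency: set MRS = p_x/p_y = 8/84 = 2/21.
So (1/3)·(y − 1)/(x − 3) = 2/21, i.e. (y − 1) = (2/7)·(x − 3).
Rewrite the budget in excess-of-subsistence terms: 8·(x − 3) + 84·(y − 1) = 332 − 8·3 − 84·1 = 224.
Substituting, 32·(x − 3) = 224, so x − 3 = 7 and x* = 10.
Then y − 1 = (2/7)·7 = 2, so y* = 3.

x* = 10, y* = 3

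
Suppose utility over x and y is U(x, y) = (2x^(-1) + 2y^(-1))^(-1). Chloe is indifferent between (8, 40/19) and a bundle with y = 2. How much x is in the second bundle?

x = 10

U depends on (x, y) only through S = 2x^(-1) + 2y^(-1), so equal utility means equal S. At (8, 40/19): S = 1.2.
With y = 2: 2·2^(-1) = 1, so 2x^(-1) = 1.2 − 1 = 0.2, i.e. x^(-1) = 0.1.
Hence x = 1/0.1 = 10.
Check: U(10, 2) = 0.8333.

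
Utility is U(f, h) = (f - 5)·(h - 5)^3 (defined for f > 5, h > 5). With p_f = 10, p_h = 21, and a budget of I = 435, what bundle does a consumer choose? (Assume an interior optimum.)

f* = 12, h* = 15

MU_f = (h−5)^3, MU_h = 3·(f−5)·(h−5)^2.
MRS = (1/3)·(h−5)/(f−5).
Tangency: set MRS = p_f/p_h = 10/21.
So (1/3)·(h − 5)/(f − 5) = 10/21, i.e. (h − 5) = (10/7)·(f − 5).
Rewrite the budget in excess-of-subsistence terms: 10·(f − 5) + 21·(h − 5) = 435 − 10·5 − 21·5 = 280.
Substituting, 40·(f − 5) = 280, so f − 5 = 7 and f* = 12.
Then h − 5 = (10/7)·7 = 10, so h* = 15.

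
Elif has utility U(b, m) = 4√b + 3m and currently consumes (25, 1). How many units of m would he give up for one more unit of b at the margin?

MRS = 2/15

MU_b = 4/(2√b), MU_m = 3.
MRS = 4/(2√b) ÷ 3.
At (25, 1): MRS = 2/15.
So at (25, 1) the consumer would give up 2/15 units of m for one more unit of b.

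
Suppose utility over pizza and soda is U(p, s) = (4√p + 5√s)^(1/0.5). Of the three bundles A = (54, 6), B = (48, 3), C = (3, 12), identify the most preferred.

Evaluate utility at each bundle:
U(A) = 1734.000.
U(B) = 1323.000.
U(C) = 588.000.
Highest utility is A, so A ≻ B ≻ C.

Bundle A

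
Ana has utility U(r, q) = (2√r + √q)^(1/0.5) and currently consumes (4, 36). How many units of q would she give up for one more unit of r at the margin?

For CES with ρ = 0.5, MRS = (2/1)·√(q/r).
At (4, 36): MRS = 6.
The indifference curve has slope −6 at this bundle.

MRS = 6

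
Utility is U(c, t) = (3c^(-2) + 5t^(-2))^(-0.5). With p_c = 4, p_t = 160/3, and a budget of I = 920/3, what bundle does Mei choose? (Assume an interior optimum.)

For CES with ρ = -2, MRS = (3/5)·(t/c)^3.
Tangency: set MRS = p_c/p_t = 4/(160/3) = 3/40.
So (t/c)^3 = 0.125; taking the cube root, t/c = 0.5, i.e. t = 0.5·c.
Substitute into the budget 4·c + (160/3)·t = 920/3: (92/3)·c = 920/3, so c* = 10 and t* = 0.5·10 = 5.

c* = 10, t* = 5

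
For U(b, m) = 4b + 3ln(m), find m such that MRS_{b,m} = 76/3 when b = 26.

m = 19

MU_b = 4, MU_m = 3/m.
MRS = 4 ÷ (3/m).
MRS depends only on m: (4/3)·m = 76/3 ⇒ m = (76/3)/(4/3) = 19.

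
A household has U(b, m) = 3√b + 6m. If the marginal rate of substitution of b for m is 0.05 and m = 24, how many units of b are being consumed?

MU_b = 3/(2√b), MU_m = 6.
MRS = 3/(2√b) ÷ 6.
MRS depends only on b: 0.25/√b = 0.05 ⇒ √b = 0.25/0.05 = 5 ⇒ b = 25.

b = 25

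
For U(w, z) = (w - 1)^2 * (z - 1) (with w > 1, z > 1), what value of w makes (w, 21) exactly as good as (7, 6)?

w = 4

U(7, 6) = 180.
Set U(w, 21) = 180 and solve.
With z = 21: (21 − 1) = 20, so (w − 1)^2 = 180/20 = 9.
Taking the square root (with w > 1): w − 1 = 3, so w = 4.
Check: U(4, 21) = 180.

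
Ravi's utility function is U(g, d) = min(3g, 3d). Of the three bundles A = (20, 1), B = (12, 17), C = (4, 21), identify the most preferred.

Bundle B

Evaluate utility at each bundle:
U(A) = 3.
U(B) = 36.
U(C) = 12.
Highest utility is B, so B ≻ C ≻ A.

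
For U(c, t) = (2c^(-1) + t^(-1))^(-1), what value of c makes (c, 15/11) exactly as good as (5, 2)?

U depends on (c, t) only through S = 2c^(-1) + t^(-1), so equal utility means equal S. At (5, 2): S = 0.9.
With t = 15/11: (15/11)^(-1) = 11/15, so 2c^(-1) = 0.9 − 11/15 = 1/6, i.e. c^(-1) = 1/12.
Hence c = 1/(1/12) = 12.
Check: U(12, 15/11) = 1.1111.

c = 12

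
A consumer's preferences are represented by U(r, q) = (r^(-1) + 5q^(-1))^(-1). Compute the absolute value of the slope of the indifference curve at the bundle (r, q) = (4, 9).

MRS = 81/80

For CES with ρ = -1, MRS = (1/5)·(q/r)^2.
At (4, 9): MRS = 81/80.
So at (4, 9) the consumer would give up 81/80 units of q for one more unit of r.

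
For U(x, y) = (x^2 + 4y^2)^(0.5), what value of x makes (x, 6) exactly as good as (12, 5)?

U depends on (x, y) only through S = x^2 + 4y^2, so equal utility means equal S. At (12, 5): S = 244.
With y = 6: 4·6^2 = 144, so x^2 = 244 − 144 = 100.
Hence x = √100 = 10.
Check: U(10, 6) = 15.6205.

x = 10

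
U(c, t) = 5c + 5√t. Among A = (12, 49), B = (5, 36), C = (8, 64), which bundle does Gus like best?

Bundle A

Evaluate utility at each bundle:
U(A) = 95.000.
U(B) = 55.000.
U(C) = 80.000.
Highest utility is A, so A ≻ C ≻ B.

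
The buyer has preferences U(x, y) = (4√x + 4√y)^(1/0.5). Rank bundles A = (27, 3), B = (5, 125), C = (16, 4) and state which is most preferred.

Bundle B

Evaluate utility at each bundle:
U(A) = 768.000.
U(B) = 2880.000.
U(C) = 576.000.
Highest utility is B, so B ≻ A ≻ C.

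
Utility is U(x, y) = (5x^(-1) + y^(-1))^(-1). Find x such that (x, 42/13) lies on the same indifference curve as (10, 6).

x = 14

U depends on (x, y) only through S = 5x^(-1) + y^(-1), so equal utility means equal S. At (10, 6): S = 2/3.
With y = 42/13: (42/13)^(-1) = 13/42, so 5x^(-1) = 2/3 − 13/42 = 5/14, i.e. x^(-1) = 1/14.
Hence x = 1/(1/14) = 14.
Check: U(14, 42/13) = 1.5.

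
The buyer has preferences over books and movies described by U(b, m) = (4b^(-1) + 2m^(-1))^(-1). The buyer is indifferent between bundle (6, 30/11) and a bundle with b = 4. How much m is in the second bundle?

m = 5

U depends on (b, m) only through S = 4b^(-1) + 2m^(-1), so equal utility means equal S. At (6, 30/11): S = 1.4.
With b = 4: 4·4^(-1) = 1, so 2m^(-1) = 1.4 − 1 = 0.4, i.e. m^(-1) = 0.2.
Hence m = 1/0.2 = 5.
Check: U(4, 5) = 0.7143.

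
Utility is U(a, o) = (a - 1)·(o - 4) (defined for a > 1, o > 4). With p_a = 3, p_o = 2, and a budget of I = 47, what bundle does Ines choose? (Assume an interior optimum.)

MU_a = (o−4), MU_o = (a−1).
MRS = (o−4)/(a−1).
Tangency: set MRS = p_a/p_o = 3/2 = 1.5.
So (o − 4)/(a − 1) = 1.5, i.e. (o − 4) = 1.5·(a − 1).
Rewrite the budget in excess-of-subsistence terms: 3·(a − 1) + 2·(o − 4) = 47 − 3·1 − 2·4 = 36.
Substituting, 6·(a − 1) = 36, so a − 1 = 6 and a* = 7.
Then o − 4 = 1.5·6 = 9, so o* = 13.

a* = 7, o* = 13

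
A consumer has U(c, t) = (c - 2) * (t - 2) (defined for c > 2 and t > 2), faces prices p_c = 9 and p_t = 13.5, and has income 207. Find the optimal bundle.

MU_c = (t−2), MU_t = (c−2).
MRS = (t−2)/(c−2).
Tangency: set MRS = p_c/p_t = 9/13.5 = 2/3.
So (t − 2)/(c − 2) = 2/3, i.e. (t − 2) = (2/3)·(c − 2).
Rewrite the budget in excess-of-subsistence terms: 9·(c − 2) + 13.5·(t − 2) = 207 − 9·2 − 13.5·2 = 162.
Substituting, 18·(c − 2) = 162, so c − 2 = 9 and c* = 11.
Then t − 2 = (2/3)·9 = 6, so t* = 8.

c* = 11, t* = 8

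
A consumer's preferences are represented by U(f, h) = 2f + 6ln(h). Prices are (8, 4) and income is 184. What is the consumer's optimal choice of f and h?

MU_f = 2, MU_h = 6/h.
MRS = 2 ÷ (6/h).
Tangency: set MRS = p_f/p_h = 8/4 = 2.
MRS depends only on h: (1/3)·h = 2 ⇒ h* = 2/(1/3) = 6.
From the budget, 8·f = 184 − 4·6 = 160, so f* = 20.

f* = 20, h* = 6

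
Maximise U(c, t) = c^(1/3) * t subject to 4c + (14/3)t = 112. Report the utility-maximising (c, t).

MU_c = 1/3·c^(-2/3)·t and MU_t = c^(1/3).
MRS = MU_c/MU_t = (1/3)·t/c.
Tangency: set MRS = p_c/p_t = 4/(14/3) = 6/7.
So (1/3)·t/c = 6/7, i.e. t = (18/7)·c.
Substitute into the budget 4·c + (14/3)·t = 112: 16·c = 112, so c* = 7.
Then t* = (18/7)·7 = 18.

c* = 7, t* = 18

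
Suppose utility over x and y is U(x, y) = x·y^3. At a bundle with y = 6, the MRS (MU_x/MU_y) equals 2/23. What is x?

x = 23

MU_x = y^3 and MU_y = 3·x·y^2.
MRS = MU_x/MU_y = (1/3)·y/x.
Substitute y = 6: MRS = 2/x. Setting 2/x = 2/23 gives x = 2/(2/23) = 23.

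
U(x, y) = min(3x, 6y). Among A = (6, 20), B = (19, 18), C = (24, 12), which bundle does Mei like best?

Bundle C

Evaluate utility at each bundle:
U(A) = 18.
U(B) = 57.
U(C) = 72.
Highest utility is C, so C ≻ B ≻ A.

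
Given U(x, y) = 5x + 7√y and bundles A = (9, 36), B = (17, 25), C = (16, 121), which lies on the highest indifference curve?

Evaluate utility at each bundle:
U(A) = 87.000.
U(B) = 120.000.
U(C) = 157.000.
Highest utility is C, so C ≻ B ≻ A.

Bundle C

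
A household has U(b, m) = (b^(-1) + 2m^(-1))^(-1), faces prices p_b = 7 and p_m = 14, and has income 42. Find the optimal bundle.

b* = 2, m* = 2

For CES with ρ = -1, MRS = (1/2)·(m/b)^2.
Tangency: set MRS = p_b/p_m = 7/14 = 0.5.
So (m/b)^2 = 1; taking the square root, m/b = 1, i.e. m = b.
Substitute into the budget 7·b + 14·m = 42: 21·b = 42, so b* = 2 and m* = 2.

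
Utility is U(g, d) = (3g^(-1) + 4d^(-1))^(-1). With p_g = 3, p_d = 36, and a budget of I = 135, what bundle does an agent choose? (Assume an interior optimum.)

g* = 9, d* = 3

For CES with ρ = -1, MRS = (3/4)·(d/g)^2.
Tangency: set MRS = p_g/p_d = 3/36 = 1/12.
So (d/g)^2 = 1/9; taking the square root, d/g = 1/3, i.e. d = (1/3)·g.
Substitute into the budget 3·g + 36·d = 135: 15·g = 135, so g* = 9 and d* = (1/3)·9 = 3.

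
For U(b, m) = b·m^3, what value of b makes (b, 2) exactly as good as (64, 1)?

U(64, 1) = 64.
Set U(b, 2) = 64 and solve.
With m = 2: 2^3 = 8, so b = 64/8 = 8.
Check: U(8, 2) = 64.

b = 8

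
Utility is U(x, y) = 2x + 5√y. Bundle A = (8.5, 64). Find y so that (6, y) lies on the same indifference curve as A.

y = 81

U(8.5, 64) = 57.
Set U(6, y) = 57 and solve.
With x = 6: 5√y = 57 − 2·6 = 45, so √y = 9 and y = 81.
Check: U(6, 81) = 57.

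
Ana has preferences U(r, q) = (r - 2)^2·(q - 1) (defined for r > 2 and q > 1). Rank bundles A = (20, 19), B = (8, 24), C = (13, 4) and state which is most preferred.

Evaluate utility at each bundle:
U(A) = 5832.
U(B) = 828.
U(C) = 363.
Highest utility is A, so A ≻ B ≻ C.

Bundle A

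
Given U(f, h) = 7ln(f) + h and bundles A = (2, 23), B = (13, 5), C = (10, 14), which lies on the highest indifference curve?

Evaluate utility at each bundle:
U(A) = 27.852.
U(B) = 22.955.
U(C) = 30.118.
Highest utility is C, so C ≻ A ≻ B.

Bundle C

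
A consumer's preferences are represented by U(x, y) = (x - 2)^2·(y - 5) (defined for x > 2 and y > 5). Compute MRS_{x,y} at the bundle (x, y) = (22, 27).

MU_x = 2·(x−2)·(y−5), MU_y = (x−2)^2.
MRS = (2/1)·(y−5)/(x−2).
At (22, 27): MRS = 2.2.
That is, one extra unit of x is worth 2.2 units of y at the margin.

MRS = 2.2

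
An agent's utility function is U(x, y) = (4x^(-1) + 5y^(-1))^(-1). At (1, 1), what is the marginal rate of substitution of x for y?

For CES with ρ = -1, MRS = (4/5)·(y/x)^2.
At (1, 1): MRS = 0.8.
The indifference curve has slope −0.8 at this bundle.

MRS = 0.8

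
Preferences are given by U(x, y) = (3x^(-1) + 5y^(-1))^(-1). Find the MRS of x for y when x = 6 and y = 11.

For CES with ρ = -1, MRS = (3/5)·(y/x)^2.
At (6, 11): MRS = 121/60.
That is, one extra unit of x is worth 121/60 units of y at the margin.

MRS = 121/60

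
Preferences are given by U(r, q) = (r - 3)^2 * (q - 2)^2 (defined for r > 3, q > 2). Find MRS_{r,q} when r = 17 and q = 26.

MRS = 12/7

MU_r = 2·(r−3)·(q−2)^2, MU_q = 2·(r−3)^2·(q−2).
MRS = (q−2)/(r−3).
At (17, 26): MRS = 12/7.
The indifference curve has slope −12/7 at this bundle.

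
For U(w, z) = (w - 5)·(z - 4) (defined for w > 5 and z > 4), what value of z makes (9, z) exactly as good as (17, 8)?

U(17, 8) = 48.
Set U(9, z) = 48 and solve.
With w = 9: (9 − 5) = 4, so (z − 4) = 48/4 = 12.
So z = 4 + 12 = 16.
Check: U(9, 16) = 48.

z = 16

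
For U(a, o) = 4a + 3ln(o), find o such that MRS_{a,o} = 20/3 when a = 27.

MU_a = 4, MU_o = 3/o.
MRS = 4 ÷ (3/o).
MRS depends only on o: (4/3)·o = 20/3 ⇒ o = (20/3)/(4/3) = 5.

o = 5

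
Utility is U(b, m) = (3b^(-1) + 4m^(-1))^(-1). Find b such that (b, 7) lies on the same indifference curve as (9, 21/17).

U depends on (b, m) only through S = 3b^(-1) + 4m^(-1), so equal utility means equal S. At (9, 21/17): S = 25/7.
With m = 7: 4·7^(-1) = 4/7, so 3b^(-1) = 25/7 − 4/7 = 3, i.e. b^(-1) = 1.
Hence b = 1/1 = 1.
Check: U(1, 7) = 0.28.

b = 1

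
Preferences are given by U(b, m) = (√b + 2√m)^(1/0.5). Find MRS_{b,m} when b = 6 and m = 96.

MRS = 2

For CES with ρ = 0.5, MRS = (1/2)·√(m/b).
At (6, 96): MRS = 2.
That is, one extra unit of b is worth 2 units of m at the margin.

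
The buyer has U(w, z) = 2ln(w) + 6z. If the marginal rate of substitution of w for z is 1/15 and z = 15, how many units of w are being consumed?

MU_w = 2/w, MU_z = 6.
MRS = 2/w ÷ 6.
MRS depends only on w: (1/3)/w = 1/15 ⇒ w = (1/3)/(1/15) = 5.

w = 5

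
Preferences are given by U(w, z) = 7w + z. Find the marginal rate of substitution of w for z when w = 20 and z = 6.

MRS = 7

MU_w = 7, MU_z = 1, so MRS = 7/1 = 7 at every bundle.
At (20, 6): MRS = 7.
That is, one extra unit of w is worth 7 units of z at the margin.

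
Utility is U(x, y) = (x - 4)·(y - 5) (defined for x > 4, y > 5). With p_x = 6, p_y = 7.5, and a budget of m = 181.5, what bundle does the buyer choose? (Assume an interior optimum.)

x* = 14, y* = 13

MU_x = (y−5), MU_y = (x−4).
MRS = (y−5)/(x−4).
Tangency: set MRS = p_x/p_y = 6/7.5 = 0.8.
So (y − 5)/(x − 4) = 0.8, i.e. (y − 5) = 0.8·(x − 4).
Rewrite the budget in excess-of-subsistence terms: 6·(x − 4) + 7.5·(y − 5) = 181.5 − 6·4 − 7.5·5 = 120.
Substituting, 12·(x − 4) = 120, so x − 4 = 10 and x* = 14.
Then y − 5 = 0.8·10 = 8, so y* = 13.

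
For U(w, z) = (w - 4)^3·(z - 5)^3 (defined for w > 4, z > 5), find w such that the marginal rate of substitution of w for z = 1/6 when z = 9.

w = 28

MU_w = 3·(w−4)^2·(z−5)^3, MU_z = 3·(w−4)^3·(z−5)^2.
MRS = (z−5)/(w−4).
Substitute z = 9: MRS = 4/(w − 4). Setting this equal to 1/6 gives w − 4 = 4/(1/6) = 24, so w = 28.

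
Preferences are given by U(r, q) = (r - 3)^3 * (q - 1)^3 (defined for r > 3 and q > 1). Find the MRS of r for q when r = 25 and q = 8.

MRS = 7/22

MU_r = 3·(r−3)^2·(q−1)^3, MU_q = 3·(r−3)^3·(q−1)^2.
MRS = (q−1)/(r−3).
At (25, 8): MRS = 7/22.
That is, one extra unit of r is worth 7/22 units of q at the margin.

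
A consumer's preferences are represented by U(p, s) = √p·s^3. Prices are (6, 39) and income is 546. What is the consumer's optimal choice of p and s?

MU_p = 0.5·p^(-0.5)·s^3 and MU_s = 3·√p·s^2.
MRS = MU_p/MU_s = (1/6)·s/p.
Tangency: set MRS = p_p/p_s = 6/39 = 2/13.
So (1/6)·s/p = 2/13, i.e. s = (12/13)·p.
Substitute into the budget 6·p + 39·s = 546: 42·p = 546, so p* = 13.
Then s* = (12/13)·13 = 12.

p* = 13, s* = 12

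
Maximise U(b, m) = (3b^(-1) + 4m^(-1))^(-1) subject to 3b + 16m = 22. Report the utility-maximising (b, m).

b* = 2, m* = 1

For CES with ρ = -1, MRS = (3/4)·(m/b)^2.
Tangency: set MRS = p_b/p_m = 3/16.
So (m/b)^2 = 0.25; taking the square root, m/b = 0.5, i.e. m = 0.5·b.
Substitute into the budget 3·b + 16·m = 22: 11·b = 22, so b* = 2 and m* = 0.5·2 = 1.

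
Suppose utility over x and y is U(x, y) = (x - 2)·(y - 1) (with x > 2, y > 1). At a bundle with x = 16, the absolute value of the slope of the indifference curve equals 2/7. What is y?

y = 5

MU_x = (y−1), MU_y = (x−2).
MRS = (y−1)/(x−2).
Substitute x = 16: MRS = (y − 1)/14. Setting this equal to 2/7 gives y − 1 = (2/7)·14 = 4, so y = 5.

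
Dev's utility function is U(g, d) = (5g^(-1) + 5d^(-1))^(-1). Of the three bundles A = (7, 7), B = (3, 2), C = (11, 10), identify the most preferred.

Evaluate utility at each bundle:
U(A) = 0.700.
U(B) = 0.240.
U(C) = 1.048.
Highest utility is C, so C ≻ A ≻ B.

Bundle C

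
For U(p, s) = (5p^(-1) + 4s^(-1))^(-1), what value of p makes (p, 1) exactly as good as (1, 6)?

p = 3

U depends on (p, s) only through S = 5p^(-1) + 4s^(-1), so equal utility means equal S. At (1, 6): S = 17/3.
With s = 1: 4·1^(-1) = 4, so 5p^(-1) = 17/3 − 4 = 5/3, i.e. p^(-1) = 1/3.
Hence p = 1/(1/3) = 3.
Check: U(3, 1) = 0.1765.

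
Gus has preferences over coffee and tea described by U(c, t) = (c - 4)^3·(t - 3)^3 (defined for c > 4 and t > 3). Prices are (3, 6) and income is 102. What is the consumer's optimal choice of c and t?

c* = 16, t* = 9

MU_c = 3·(c−4)^2·(t−3)^3, MU_t = 3·(c−4)^3·(t−3)^2.
MRS = (t−3)/(c−4).
Tangency: set MRS = p_c/p_t = 3/6 = 0.5.
So (t − 3)/(c − 4) = 0.5, i.e. (t − 3) = 0.5·(c − 4).
Rewrite the budget in excess-of-subsistence terms: 3·(c − 4) + 6·(t − 3) = 102 − 3·4 − 6·3 = 72.
Substituting, 6·(c − 4) = 72, so c − 4 = 12 and c* = 16.
Then t − 3 = 0.5·12 = 6, so t* = 9.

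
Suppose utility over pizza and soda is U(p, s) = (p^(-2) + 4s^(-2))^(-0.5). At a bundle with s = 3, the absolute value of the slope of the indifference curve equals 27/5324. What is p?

For CES with ρ = -2, MRS = (1/4)·(s/p)^3.
Setting (1/4)·(3/p)^3 = 27/5324 gives (3/p)^3 = 27/1331, so 3/p = 3/11 and p = 11.

p = 11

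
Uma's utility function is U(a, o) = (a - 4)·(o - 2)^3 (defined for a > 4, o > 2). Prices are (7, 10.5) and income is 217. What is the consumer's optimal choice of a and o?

MU_a = (o−2)^3, MU_o = 3·(a−4)·(o−2)^2.
MRS = (1/3)·(o−2)/(a−4).
Tangency: set MRS = p_a/p_o = 7/10.5 = 2/3.
So (1/3)·(o − 2)/(a − 4) = 2/3, i.e. (o − 2) = 2·(a − 4).
Rewrite the budget in excess-of-subsistence terms: 7·(a − 4) + 10.5·(o − 2) = 217 − 7·4 − 10.5·2 = 168.
Substituting, 28·(a − 4) = 168, so a − 4 = 6 and a* = 10.
Then o − 2 = 2·6 = 12, so o* = 14.

a* = 10, o* = 14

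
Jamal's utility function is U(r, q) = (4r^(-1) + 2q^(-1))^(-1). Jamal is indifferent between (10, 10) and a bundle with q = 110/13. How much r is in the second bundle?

r = 11

U depends on (r, q) only through S = 4r^(-1) + 2q^(-1), so equal utility means equal S. At (10, 10): S = 0.6.
With q = 110/13: 2·(110/13)^(-1) = 13/55, so 4r^(-1) = 0.6 − 13/55 = 4/11, i.e. r^(-1) = 1/11.
Hence r = 1/(1/11) = 11.
Check: U(11, 110/13) = 1.6667.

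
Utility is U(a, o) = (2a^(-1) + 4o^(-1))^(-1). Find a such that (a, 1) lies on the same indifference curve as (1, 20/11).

U depends on (a, o) only through S = 2a^(-1) + 4o^(-1), so equal utility means equal S. At (1, 20/11): S = 4.2.
With o = 1: 4·1^(-1) = 4, so 2a^(-1) = 4.2 − 4 = 0.2, i.e. a^(-1) = 0.1.
Hence a = 1/0.1 = 10.
Check: U(10, 1) = 0.2381.

a = 10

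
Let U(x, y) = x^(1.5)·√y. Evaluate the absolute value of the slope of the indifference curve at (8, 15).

MU_x = 1.5·√x·√y and MU_y = 0.5·x^(1.5)·y^(-0.5).
MRS = MU_x/MU_y = (3)·y/x.
At (8, 15): MRS = 5.625.
So at (8, 15) the consumer would give up 5.625 units of y for one more unit of x.

MRS = 5.625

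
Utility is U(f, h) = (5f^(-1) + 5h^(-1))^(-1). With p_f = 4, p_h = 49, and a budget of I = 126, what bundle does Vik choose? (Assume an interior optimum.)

For CES with ρ = -1, MRS = (h/f)^2.
Tangency: set MRS = p_f/p_h = 4/49.
So (h/f)^2 = 4/49; taking the square root, h/f = 2/7, i.e. h = (2/7)·f.
Substitute into the budget 4·f + 49·h = 126: 18·f = 126, so f* = 7 and h* = (2/7)·7 = 2.

f* = 7, h* = 2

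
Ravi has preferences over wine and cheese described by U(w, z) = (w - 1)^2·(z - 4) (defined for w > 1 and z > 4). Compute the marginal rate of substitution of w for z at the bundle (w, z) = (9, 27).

MRS = 5.75

MU_w = 2·(w−1)·(z−4), MU_z = (w−1)^2.
MRS = (2/1)·(z−4)/(w−1).
At (9, 27): MRS = 5.75.
The indifference curve has slope −5.75 at this bundle.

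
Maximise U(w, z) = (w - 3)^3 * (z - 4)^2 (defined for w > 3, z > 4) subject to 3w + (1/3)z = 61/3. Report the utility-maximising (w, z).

w* = 5, z* = 16

MU_w = 3·(w−3)^2·(z−4)^2, MU_z = 2·(w−3)^3·(z−4).
MRS = (3/2)·(z−4)/(w−3).
Tangency: set MRS = p_w/p_z = 3/(1/3) = 9.
So (3/2)·(z − 4)/(w − 3) = 9, i.e. (z − 4) = 6·(w − 3).
Rewrite the budget in excess-of-subsistence terms: 3·(w − 3) + (1/3)·(z − 4) = 61/3 − 3·3 − (1/3)·4 = 10.
Substituting, 5·(w − 3) = 10, so w − 3 = 2 and w* = 5.
Then z − 4 = 6·2 = 12, so z* = 16.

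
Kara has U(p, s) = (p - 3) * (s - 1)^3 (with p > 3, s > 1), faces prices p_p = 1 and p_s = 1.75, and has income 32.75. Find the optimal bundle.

MU_p = (s−1)^3, MU_s = 3·(p−3)·(s−1)^2.
MRS = (1/3)·(s−1)/(p−3).
Tangency: set MRS = p_p/p_s = 1/1.75 = 4/7.
So (1/3)·(s − 1)/(p − 3) = 4/7, i.e. (s − 1) = (12/7)·(p − 3).
Rewrite the budget in excess-of-subsistence terms: 1·(p − 3) + 1.75·(s − 1) = 32.75 − 1·3 − 1.75·1 = 28.
Substituting, 4·(p − 3) = 28, so p − 3 = 7 and p* = 10.
Then s − 1 = (12/7)·7 = 12, so s* = 13.

p* = 10, s* = 13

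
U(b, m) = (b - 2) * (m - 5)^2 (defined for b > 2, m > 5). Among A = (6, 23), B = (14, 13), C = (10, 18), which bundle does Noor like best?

Evaluate utility at each bundle:
U(A) = 1296.
U(B) = 768.
U(C) = 1352.
Highest utility is C, so C ≻ A ≻ B.

Bundle C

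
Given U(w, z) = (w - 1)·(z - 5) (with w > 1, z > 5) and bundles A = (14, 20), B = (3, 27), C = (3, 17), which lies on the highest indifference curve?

Bundle A

Evaluate utility at each bundle:
U(A) = 195.
U(B) = 44.
U(C) = 24.
Highest utility is A, so A ≻ B ≻ C.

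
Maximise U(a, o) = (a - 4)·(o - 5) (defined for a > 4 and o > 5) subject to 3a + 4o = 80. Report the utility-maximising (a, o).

MU_a = (o−5), MU_o = (a−4).
MRS = (o−5)/(a−4).
Tangency: set MRS = p_a/p_o = 3/4 = 0.75.
So (o − 5)/(a − 4) = 0.75, i.e. (o − 5) = 0.75·(a − 4).
Rewrite the budget in excess-of-subsistence terms: 3·(a − 4) + 4·(o − 5) = 80 − 3·4 − 4·5 = 48.
Substituting, 6·(a − 4) = 48, so a − 4 = 8 and a* = 12.
Then o − 5 = 0.75·8 = 6, so o* = 11.

a* = 12, o* = 11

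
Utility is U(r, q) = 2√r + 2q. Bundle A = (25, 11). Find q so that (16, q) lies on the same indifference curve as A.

U(25, 11) = 32.
Set U(16, q) = 32 and solve.
With r = 16: √16 = 4, so 2q = 32 − 2·4 = 24 and q = 12.
Check: U(16, 12) = 32.

q = 12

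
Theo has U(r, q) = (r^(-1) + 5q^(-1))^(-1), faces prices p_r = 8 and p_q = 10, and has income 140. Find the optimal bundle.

r* = 5, q* = 10

For CES with ρ = -1, MRS = (1/5)·(q/r)^2.
Tangency: set MRS = p_r/p_q = 8/10 = 0.8.
So (q/r)^2 = 4; taking the square root, q/r = 2, i.e. q = 2·r.
Substitute into the budget 8·r + 10·q = 140: 28·r = 140, so r* = 5 and q* = 2·5 = 10.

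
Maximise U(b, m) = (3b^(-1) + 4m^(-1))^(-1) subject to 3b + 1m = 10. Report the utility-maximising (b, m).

For CES with ρ = -1, MRS = (3/4)·(m/b)^2.
Tangency: set MRS = p_b/p_m = 3/1 = 3.
So (m/b)^2 = 4; taking the square root, m/b = 2, i.e. m = 2·b.
Substitute into the budget 3·b + 1·m = 10: 5·b = 10, so b* = 2 and m* = 2·2 = 4.

b* = 2, m* = 4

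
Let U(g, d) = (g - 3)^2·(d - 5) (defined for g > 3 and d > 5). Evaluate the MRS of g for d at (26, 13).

MRS = 16/23

MU_g = 2·(g−3)·(d−5), MU_d = (g−3)^2.
MRS = (2/1)·(d−5)/(g−3).
At (26, 13): MRS = 16/23.
So at (26, 13) the consumer would give up 16/23 units of d for one more unit of g.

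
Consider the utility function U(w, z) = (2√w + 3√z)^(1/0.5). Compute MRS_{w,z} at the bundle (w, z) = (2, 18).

For CES with ρ = 0.5, MRS = (2/3)·√(z/w).
At (2, 18): MRS = 2.
That is, one extra unit of w is worth 2 units of z at the margin.

MRS = 2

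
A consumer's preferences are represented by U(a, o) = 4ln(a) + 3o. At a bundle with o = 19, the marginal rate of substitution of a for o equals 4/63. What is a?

MU_a = 4/a, MU_o = 3.
MRS = 4/a ÷ 3.
MRS depends only on a: (4/3)/a = 4/63 ⇒ a = (4/3)/(4/63) = 21.

a = 21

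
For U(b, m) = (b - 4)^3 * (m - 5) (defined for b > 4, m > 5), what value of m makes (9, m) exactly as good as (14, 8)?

U(14, 8) = 3000.
Set U(9, m) = 3000 and solve.
With b = 9: (9 − 4)^3 = 125, so (m − 5) = 3000/125 = 24.
So m = 5 + 24 = 29.
Check: U(9, 29) = 3000.

m = 29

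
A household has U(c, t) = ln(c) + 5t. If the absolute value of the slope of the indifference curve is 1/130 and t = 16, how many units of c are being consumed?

c = 26

MU_c = 1/c, MU_t = 5.
MRS = 1/c ÷ 5.
MRS depends only on c: 0.2/c = 1/130 ⇒ c = 0.2/(1/130) = 26.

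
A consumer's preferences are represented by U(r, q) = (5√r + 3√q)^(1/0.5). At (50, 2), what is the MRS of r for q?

MRS = 1/3

For CES with ρ = 0.5, MRS = (5/3)·√(q/r).
At (50, 2): MRS = 1/3.
That is, one extra unit of r is worth 1/3 units of q at the margin.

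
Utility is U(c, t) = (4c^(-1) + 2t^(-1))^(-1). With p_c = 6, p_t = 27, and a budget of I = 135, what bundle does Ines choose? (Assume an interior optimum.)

c* = 9, t* = 3

For CES with ρ = -1, MRS = (4/2)·(t/c)^2.
Tangency: set MRS = p_c/p_t = 6/27 = 2/9.
So (t/c)^2 = 1/9; taking the square root, t/c = 1/3, i.e. t = (1/3)·c.
Substitute into the budget 6·c + 27·t = 135: 15·c = 135, so c* = 9 and t* = (1/3)·9 = 3.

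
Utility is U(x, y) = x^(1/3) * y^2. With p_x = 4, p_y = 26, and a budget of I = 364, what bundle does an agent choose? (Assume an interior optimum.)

MU_x = 1/3·x^(-2/3)·y^2 and MU_y = 2·x^(1/3)·y.
MRS = MU_x/MU_y = (1/6)·y/x.
Tangency: set MRS = p_x/p_y = 4/26 = 2/13.
So (1/6)·y/x = 2/13, i.e. y = (12/13)·x.
Substitute into the budget 4·x + 26·y = 364: 28·x = 364, so x* = 13.
Then y* = (12/13)·13 = 12.

x* = 13, y* = 12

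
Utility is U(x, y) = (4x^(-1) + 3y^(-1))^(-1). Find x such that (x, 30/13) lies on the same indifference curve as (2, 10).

U depends on (x, y) only through S = 4x^(-1) + 3y^(-1), so equal utility means equal S. At (2, 10): S = 2.3.
With y = 30/13: 3·(30/13)^(-1) = 1.3, so 4x^(-1) = 2.3 − 1.3 = 1, i.e. x^(-1) = 0.25.
Hence x = 1/0.25 = 4.
Check: U(4, 30/13) = 0.4348.

x = 4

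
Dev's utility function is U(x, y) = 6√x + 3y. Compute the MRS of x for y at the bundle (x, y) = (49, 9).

MRS = 1/7

MU_x = 6/(2√x), MU_y = 3.
MRS = 6/(2√x) ÷ 3.
At (49, 9): MRS = 1/7.
That is, one extra unit of x is worth 1/7 units of y at the margin.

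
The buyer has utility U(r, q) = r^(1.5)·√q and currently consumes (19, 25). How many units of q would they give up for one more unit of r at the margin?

MRS = 75/19

MU_r = 1.5·√r·√q and MU_q = 0.5·r^(1.5)·q^(-0.5).
MRS = MU_r/MU_q = (3)·q/r.
At (19, 25): MRS = 75/19.
That is, one extra unit of r is worth 75/19 units of q at the margin.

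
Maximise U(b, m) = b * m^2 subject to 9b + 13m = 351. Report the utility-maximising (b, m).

b* = 13, m* = 18

MU_b = m^2 and MU_m = 2·b·m.
MRS = MU_b/MU_m = (1/2)·m/b.
Tangency: set MRS = p_b/p_m = 9/13.
So (1/2)·m/b = 9/13, i.e. m = (18/13)·b.
Substitute into the budget 9·b + 13·m = 351: 27·b = 351, so b* = 13.
Then m* = (18/13)·13 = 18.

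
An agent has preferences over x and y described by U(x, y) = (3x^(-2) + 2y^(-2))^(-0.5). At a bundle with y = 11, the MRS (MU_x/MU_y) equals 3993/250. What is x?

x = 5

For CES with ρ = -2, MRS = (3/2)·(y/x)^3.
Setting (3/2)·(11/x)^3 = 3993/250 gives (11/x)^3 = 1331/125, so 11/x = 2.2 and x = 5.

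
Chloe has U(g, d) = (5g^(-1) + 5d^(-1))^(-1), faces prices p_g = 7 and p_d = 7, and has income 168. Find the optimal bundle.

g* = 12, d* = 12

For CES with ρ = -1, MRS = (d/g)^2.
Tangency: set MRS = p_g/p_d = 7/7 = 1.
So (d/g)^2 = 1; taking the square root, d/g = 1, i.e. d = g.
Substitute into the budget 7·g + 7·d = 168: 14·g = 168, so g* = 12 and d* = 12.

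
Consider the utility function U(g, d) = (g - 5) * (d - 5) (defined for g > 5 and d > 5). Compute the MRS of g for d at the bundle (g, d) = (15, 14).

MRS = 0.9

MU_g = (d−5), MU_d = (g−5).
MRS = (d−5)/(g−5).
At (15, 14): MRS = 0.9.
That is, one extra unit of g is worth 0.9 units of d at the margin.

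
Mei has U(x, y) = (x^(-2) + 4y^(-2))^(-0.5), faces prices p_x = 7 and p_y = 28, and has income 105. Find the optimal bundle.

x* = 3, y* = 3

For CES with ρ = -2, MRS = (1/4)·(y/x)^3.
Tangency: set MRS = p_x/p_y = 7/28 = 0.25.
So (y/x)^3 = 1; taking the cube root, y/x = 1, i.e. y = x.
Substitute into the budget 7·x + 28·y = 105: 35·x = 105, so x* = 3 and y* = 3.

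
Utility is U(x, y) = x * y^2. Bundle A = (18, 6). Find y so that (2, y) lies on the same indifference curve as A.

y = 18

U(18, 6) = 648.
Set U(2, y) = 648 and solve.
With x = 2: y^2 = 648/2 = 324; taking the square root, y = 18.
Check: U(2, 18) = 648.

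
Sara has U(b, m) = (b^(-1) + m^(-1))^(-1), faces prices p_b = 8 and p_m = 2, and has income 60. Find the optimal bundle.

b* = 5, m* = 10

For CES with ρ = -1, MRS = (m/b)^2.
Tangency: set MRS = p_b/p_m = 8/2 = 4.
So (m/b)^2 = 4; taking the square root, m/b = 2, i.e. m = 2·b.
Substitute into the budget 8·b + 2·m = 60: 12·b = 60, so b* = 5 and m* = 2·5 = 10.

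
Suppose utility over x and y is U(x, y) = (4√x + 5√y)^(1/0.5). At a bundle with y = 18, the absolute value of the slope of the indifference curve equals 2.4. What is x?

x = 2

For CES with ρ = 0.5, MRS = (4/5)·√(y/x).
Setting (4/5)·√(18/x) = 2.4 gives √(18/x) = 3, so 18/x = 9 and x = 2.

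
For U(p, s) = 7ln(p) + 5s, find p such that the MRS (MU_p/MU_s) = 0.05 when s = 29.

MU_p = 7/p, MU_s = 5.
MRS = 7/p ÷ 5.
MRS depends only on p: 1.4/p = 0.05 ⇒ p = 1.4/0.05 = 28.

p = 28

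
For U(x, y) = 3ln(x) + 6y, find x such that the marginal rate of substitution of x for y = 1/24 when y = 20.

x = 12

MU_x = 3/x, MU_y = 6.
MRS = 3/x ÷ 6.
MRS depends only on x: 0.5/x = 1/24 ⇒ x = 0.5/(1/24) = 12.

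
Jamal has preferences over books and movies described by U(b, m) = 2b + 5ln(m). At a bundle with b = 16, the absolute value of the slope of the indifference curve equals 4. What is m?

m = 10

MU_b = 2, MU_m = 5/m.
MRS = 2 ÷ (5/m).
MRS depends only on m: 0.4·m = 4 ⇒ m = 4/0.4 = 10.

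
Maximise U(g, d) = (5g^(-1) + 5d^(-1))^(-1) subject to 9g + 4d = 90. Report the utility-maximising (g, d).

g* = 6, d* = 9

For CES with ρ = -1, MRS = (d/g)^2.
Tangency: set MRS = p_g/p_d = 9/4 = 2.25.
So (d/g)^2 = 2.25; taking the square root, d/g = 1.5, i.e. d = 1.5·g.
Substitute into the budget 9·g + 4·d = 90: 15·g = 90, so g* = 6 and d* = 1.5·6 = 9.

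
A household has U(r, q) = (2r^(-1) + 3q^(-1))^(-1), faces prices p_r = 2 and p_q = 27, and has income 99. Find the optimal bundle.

For CES with ρ = -1, MRS = (2/3)·(q/r)^2.
Tangency: set MRS = p_r/p_q = 2/27.
So (q/r)^2 = 1/9; taking the square root, q/r = 1/3, i.e. q = (1/3)·r.
Substitute into the budget 2·r + 27·q = 99: 11·r = 99, so r* = 9 and q* = (1/3)·9 = 3.

r* = 9, q* = 3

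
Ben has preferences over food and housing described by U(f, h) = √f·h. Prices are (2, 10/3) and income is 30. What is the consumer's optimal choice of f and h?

MU_f = 0.5·f^(-0.5)·h and MU_h = √f.
MRS = MU_f/MU_h = (0.5)·h/f.
Tangency: set MRS = p_f/p_h = 2/(10/3) = 0.6.
So (0.5)·h/f = 0.6, i.e. h = 1.2·f.
Substitute into the budget 2·f + (10/3)·h = 30: 6·f = 30, so f* = 5.
Then h* = 1.2·5 = 6.

f* = 5, h* = 6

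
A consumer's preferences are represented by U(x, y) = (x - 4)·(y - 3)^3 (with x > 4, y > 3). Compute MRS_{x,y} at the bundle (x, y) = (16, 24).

MRS = 7/12

MU_x = (y−3)^3, MU_y = 3·(x−4)·(y−3)^2.
MRS = (1/3)·(y−3)/(x−4).
At (16, 24): MRS = 7/12.
That is, one extra unit of x is worth 7/12 units of y at the margin.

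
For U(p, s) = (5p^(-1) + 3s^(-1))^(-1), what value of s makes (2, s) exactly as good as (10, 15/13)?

U depends on (p, s) only through S = 5p^(-1) + 3s^(-1), so equal utility means equal S. At (10, 15/13): S = 3.1.
With p = 2: 5·2^(-1) = 2.5, so 3s^(-1) = 3.1 − 2.5 = 0.6, i.e. s^(-1) = 0.2.
Hence s = 1/0.2 = 5.
Check: U(2, 5) = 0.3226.

s = 5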